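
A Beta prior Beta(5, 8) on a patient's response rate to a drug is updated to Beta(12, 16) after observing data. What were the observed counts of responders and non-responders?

Beta is conjugate to the binomial likelihood: posterior = Beta(a+s, b+f).
Match parameters: s=12−5=7, f=16−8=8.

7 responders and 8 non-responders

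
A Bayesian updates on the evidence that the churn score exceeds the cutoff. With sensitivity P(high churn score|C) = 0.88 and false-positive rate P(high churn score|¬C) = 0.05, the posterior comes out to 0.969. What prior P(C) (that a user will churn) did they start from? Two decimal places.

P(C) = 0.64

In odds form, posterior odds = prior odds × likelihood ratio, so prior odds = posterior odds ÷ LR.
Posterior odds = 0.969/(1−0.969) = 31.2581. LR = 0.88/0.05 = 17.6000.
Prior odds = 31.2581/17.6000 = 1.7760, so P(C) = 1.7760/(1+1.7760) ≈ 0.64.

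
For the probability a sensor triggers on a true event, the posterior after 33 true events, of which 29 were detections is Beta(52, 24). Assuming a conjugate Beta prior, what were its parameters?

Under Beta–binomial conjugacy the posterior parameters are (α+s, β+f).
So α = 52 − 29 = 23 and β = 24 − 4 = 20.

Beta(23, 20)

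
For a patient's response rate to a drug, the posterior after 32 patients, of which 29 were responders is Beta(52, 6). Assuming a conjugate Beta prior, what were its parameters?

Beta(23, 3)

Beta is conjugate to the binomial likelihood: posterior = Beta(α+s, β+f).
Subtract the data counts: 52−29=23, 6−3=3.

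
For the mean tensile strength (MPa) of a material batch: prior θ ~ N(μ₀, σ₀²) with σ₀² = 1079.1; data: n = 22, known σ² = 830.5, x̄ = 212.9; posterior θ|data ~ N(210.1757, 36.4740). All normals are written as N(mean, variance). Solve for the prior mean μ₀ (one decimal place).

μ₀ = 132.3

With known observation variance, the Normal–Normal posterior has precision τ_n = τ₀ + n/σ² and mean μ_n = (τ₀μ₀ + (n/σ²)x̄)/τ_n.
Here τ₀ = 1/1079.1 = 0.000927 and τ_data = 22/830.5 = 0.026490, so τ_n = 0.027417.
Rearranging for μ₀: μ₀ = (μ_n·τ_n − τ_data·x̄)/τ₀ = (210.1757·0.027417 − 0.026490·212.9) / 0.000927 = 0.122666/0.000927 ≈ 132.3.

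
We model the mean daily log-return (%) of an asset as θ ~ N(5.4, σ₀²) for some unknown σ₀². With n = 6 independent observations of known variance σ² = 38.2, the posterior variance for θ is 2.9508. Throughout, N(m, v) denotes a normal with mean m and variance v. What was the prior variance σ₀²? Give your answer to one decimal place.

Posterior precision equals prior precision plus data precision: 1/σ_n² = 1/σ₀² + n/σ².
So 1/σ₀² = 1/2.9508 − 6/38.2 = 0.338891 − 0.157068 = 0.181823.
Hence σ₀² = 1/0.181823 ≈ 5.5.

σ₀² = 5.5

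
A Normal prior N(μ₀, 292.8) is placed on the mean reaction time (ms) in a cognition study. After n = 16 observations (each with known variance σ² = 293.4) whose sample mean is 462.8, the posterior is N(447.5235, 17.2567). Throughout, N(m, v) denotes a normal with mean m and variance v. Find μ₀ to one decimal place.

The posterior mean is a precision-weighted average: μ_n = (τ₀μ₀ + τ_data·x̄)/(τ₀+τ_data), with τ₀=1/σ₀² and τ_data=n/σ².
Here τ₀ = 1/292.8 = 0.003415 and τ_data = 16/293.4 = 0.054533, so τ_n = 0.057948.
Rearranging for μ₀: μ₀ = (μ_n·τ_n − τ_data·x̄)/τ₀ = (447.5235·0.057948 − 0.054533·462.8) / 0.003415 = 0.695219/0.003415 ≈ 203.6.

μ₀ = 203.6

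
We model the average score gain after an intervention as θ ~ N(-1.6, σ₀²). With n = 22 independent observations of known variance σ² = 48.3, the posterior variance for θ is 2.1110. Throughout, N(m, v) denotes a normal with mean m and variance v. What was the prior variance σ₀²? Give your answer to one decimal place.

Posterior precision equals prior precision plus data precision: 1/σ_n² = 1/σ₀² + n/σ².
So 1/σ₀² = 1/2.1110 − 22/48.3 = 0.473709 − 0.455487 = 0.018222.
Hence σ₀² = 1/0.018222 ≈ 54.9.

σ₀² = 54.9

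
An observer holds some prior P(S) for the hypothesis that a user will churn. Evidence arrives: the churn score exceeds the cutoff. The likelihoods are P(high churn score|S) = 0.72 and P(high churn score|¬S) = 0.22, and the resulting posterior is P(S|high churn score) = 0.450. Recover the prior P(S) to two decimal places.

In odds form, posterior odds = prior odds × likelihood ratio, so prior odds = posterior odds ÷ LR.
Posterior odds = 0.450/(1−0.450) = 0.8182. LR = 0.72/0.22 = 3.2727.
Prior odds = 0.8182/3.2727 = 0.2500, so P(S) = 0.2500/(1+0.2500) ≈ 0.20.

P(S) = 0.20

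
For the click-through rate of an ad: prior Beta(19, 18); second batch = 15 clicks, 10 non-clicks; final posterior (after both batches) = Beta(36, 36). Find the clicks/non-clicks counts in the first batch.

2 clicks and 8 non-clicks

Sequential conjugate updates are equivalent to a single update on the pooled data, so total successes = posterior α − prior α and total failures = posterior β − prior β.
Total across both batches: 36−19=17 clicks, 36−18=18 non-clicks.
Subtract the second batch: 17−15=2 clicks and 18−10=8 non-clicks.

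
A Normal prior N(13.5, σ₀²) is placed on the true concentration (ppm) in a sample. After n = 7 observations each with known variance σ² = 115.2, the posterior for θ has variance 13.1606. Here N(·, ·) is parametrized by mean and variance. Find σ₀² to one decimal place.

Posterior precision equals prior precision plus data precision: 1/σ_n² = 1/σ₀² + n/σ².
So 1/σ₀² = 1/13.1606 − 7/115.2 = 0.075984 − 0.060764 = 0.015220.
Hence σ₀² = 1/0.015220 ≈ 65.7.

σ₀² = 65.7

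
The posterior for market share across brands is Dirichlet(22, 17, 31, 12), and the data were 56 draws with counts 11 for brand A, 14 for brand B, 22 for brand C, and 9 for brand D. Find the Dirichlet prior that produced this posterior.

Dirichlet(11, 3, 9, 3)

For a Dirichlet(α) prior with multinomial counts c, the posterior is Dirichlet(α + c) componentwise.
Subtract each count from the matching posterior parameter: 22−11=11, 17−14=3, 31−22=9, 12−9=3.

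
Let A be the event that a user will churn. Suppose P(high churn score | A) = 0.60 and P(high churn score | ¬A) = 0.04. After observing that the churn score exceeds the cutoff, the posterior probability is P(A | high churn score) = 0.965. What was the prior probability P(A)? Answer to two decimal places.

P(A) = 0.65

In odds form, posterior odds = prior odds × likelihood ratio, so prior odds = posterior odds ÷ LR.
Posterior odds = 0.965/(1−0.965) = 27.5714. LR = 0.60/0.04 = 15.0000.
Prior odds = 27.5714/15.0000 = 1.8381, so P(A) = 1.8381/(1+1.8381) ≈ 0.65.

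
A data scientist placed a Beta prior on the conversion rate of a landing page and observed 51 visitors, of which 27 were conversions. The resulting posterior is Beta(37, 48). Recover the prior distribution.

Beta(10, 24)

A Beta(a, b) prior with s successes and f failures in binomial data gives a Beta(a+s, b+f) posterior.
Subtract the data counts: 37−27=10, 48−24=24.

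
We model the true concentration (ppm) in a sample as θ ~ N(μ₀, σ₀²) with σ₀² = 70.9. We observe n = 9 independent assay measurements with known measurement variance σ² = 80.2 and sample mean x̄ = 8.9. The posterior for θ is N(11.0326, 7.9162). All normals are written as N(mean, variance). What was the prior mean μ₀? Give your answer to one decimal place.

μ₀ = 28.0

With known observation variance, the Normal–Normal posterior has precision τ_n = τ₀ + n/σ² and mean μ_n = (τ₀μ₀ + (n/σ²)x̄)/τ_n.
Here τ₀ = 1/70.9 = 0.014104 and τ_data = 9/80.2 = 0.112219, so τ_n = 0.126323.
Rearranging for μ₀: μ₀ = (μ_n·τ_n − τ_data·x̄)/τ₀ = (11.0326·0.126323 − 0.112219·8.9) / 0.014104 = 0.394922/0.014104 ≈ 28.0.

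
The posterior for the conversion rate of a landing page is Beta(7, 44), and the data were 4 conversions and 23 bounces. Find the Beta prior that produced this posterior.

Beta is conjugate to the binomial likelihood: posterior = Beta(α+s, β+f).
Subtract the data counts: 7−4=3, 44−23=21.

Beta(3, 21)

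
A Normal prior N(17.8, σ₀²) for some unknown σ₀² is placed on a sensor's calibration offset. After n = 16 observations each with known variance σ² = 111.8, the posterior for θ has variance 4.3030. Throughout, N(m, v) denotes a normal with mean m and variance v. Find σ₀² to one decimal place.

For the Normal–Normal model with known σ², precisions add: τ_n = τ₀ + n/σ².
So 1/σ₀² = 1/4.3030 − 16/111.8 = 0.232396 − 0.143113 = 0.089283.
Hence σ₀² = 1/0.089283 ≈ 11.2.

σ₀² = 11.2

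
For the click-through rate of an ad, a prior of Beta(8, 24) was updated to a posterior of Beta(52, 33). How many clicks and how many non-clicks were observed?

A Beta(α, β) prior with s successes and f failures in binomial data gives a Beta(α+s, β+f) posterior.
So s = 52 − 8 = 44 and f = 33 − 24 = 9.

44 clicks and 9 non-clicks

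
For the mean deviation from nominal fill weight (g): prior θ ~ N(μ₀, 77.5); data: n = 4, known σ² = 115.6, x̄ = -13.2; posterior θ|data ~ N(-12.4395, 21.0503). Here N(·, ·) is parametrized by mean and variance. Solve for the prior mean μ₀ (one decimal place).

With known observation variance, the Normal–Normal posterior has precision τ_n = τ₀ + n/σ² and mean μ_n = (τ₀μ₀ + (n/σ²)x̄)/τ_n.
Here τ₀ = 1/77.5 = 0.012903 and τ_data = 4/115.6 = 0.034602, so τ_n = 0.047505.
Rearranging for μ₀: μ₀ = (μ_n·τ_n − τ_data·x̄)/τ₀ = (-12.4395·0.047505 − 0.034602·-13.2) / 0.012903 = -0.134192/0.012903 ≈ -10.4.

μ₀ = -10.4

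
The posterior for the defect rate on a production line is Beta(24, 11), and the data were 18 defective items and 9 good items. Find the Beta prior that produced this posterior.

A Beta(a, b) prior with s successes and f failures in binomial data gives a Beta(a+s, b+f) posterior.
Subtract the data counts: 24−18=6, 11−9=2.

Beta(6, 2)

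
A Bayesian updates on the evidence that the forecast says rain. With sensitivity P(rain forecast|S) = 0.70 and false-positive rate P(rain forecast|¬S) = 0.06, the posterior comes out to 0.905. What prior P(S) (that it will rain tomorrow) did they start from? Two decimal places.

In odds form, posterior odds = prior odds × likelihood ratio, so prior odds = posterior odds ÷ LR.
Posterior odds = 0.905/(1−0.905) = 9.5263. LR = 0.70/0.06 = 11.6667.
Prior odds = 9.5263/11.6667 = 0.8165, so P(S) = 0.8165/(1+0.8165) ≈ 0.45.

P(S) = 0.45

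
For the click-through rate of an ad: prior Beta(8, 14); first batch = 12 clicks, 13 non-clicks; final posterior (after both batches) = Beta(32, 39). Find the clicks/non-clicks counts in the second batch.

12 clicks and 12 non-clicks

Sequential conjugate updates are equivalent to a single update on the pooled data, so total successes = posterior α − prior α and total failures = posterior β − prior β.
Total across both batches: 32−8=24 clicks, 39−14=25 non-clicks.
Subtract the first batch: 24−12=12 clicks and 25−13=12 non-clicks.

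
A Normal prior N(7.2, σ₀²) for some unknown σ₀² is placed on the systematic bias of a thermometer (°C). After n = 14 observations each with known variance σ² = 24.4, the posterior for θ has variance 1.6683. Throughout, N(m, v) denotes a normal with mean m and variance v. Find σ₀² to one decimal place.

For the Normal–Normal model with known σ², precisions add: τ_n = τ₀ + n/σ².
So 1/σ₀² = 1/1.6683 − 14/24.4 = 0.599413 − 0.573770 = 0.025643.
Hence σ₀² = 1/0.025643 ≈ 39.0.

σ₀² = 39.0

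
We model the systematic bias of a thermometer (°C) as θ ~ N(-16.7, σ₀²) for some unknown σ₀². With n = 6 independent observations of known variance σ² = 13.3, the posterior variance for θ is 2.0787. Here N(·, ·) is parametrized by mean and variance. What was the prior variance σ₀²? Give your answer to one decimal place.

σ₀² = 33.4

Posterior precision equals prior precision plus data precision: 1/σ_n² = 1/σ₀² + n/σ².
So 1/σ₀² = 1/2.0787 − 6/13.3 = 0.481070 − 0.451128 = 0.029942.
Hence σ₀² = 1/0.029942 ≈ 33.4.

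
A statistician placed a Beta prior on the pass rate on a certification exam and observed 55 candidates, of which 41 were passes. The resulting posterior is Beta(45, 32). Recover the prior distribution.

Beta(4, 18)

Under Beta–binomial conjugacy the posterior parameters are (a+s, b+f).
Subtract the data counts: 45−41=4, 32−14=18.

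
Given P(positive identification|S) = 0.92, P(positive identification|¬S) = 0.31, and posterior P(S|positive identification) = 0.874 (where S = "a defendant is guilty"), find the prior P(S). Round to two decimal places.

In odds form, posterior odds = prior odds × likelihood ratio, so prior odds = posterior odds ÷ LR.
Posterior odds = 0.874/(1−0.874) = 6.9365. LR = 0.92/0.31 = 2.9677.
Prior odds = 6.9365/2.9677 = 2.3373, so P(S) = 2.3373/(1+2.3373) ≈ 0.70.

P(S) = 0.70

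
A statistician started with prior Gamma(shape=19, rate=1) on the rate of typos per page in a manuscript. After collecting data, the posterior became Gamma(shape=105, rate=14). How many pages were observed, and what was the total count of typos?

n = 13 pages with total 86 typos

A Gamma(α, β) prior (rate parametrization) on a Poisson rate with n observations summing to S gives posterior Gamma(α+S, β+n).
Matching: Σxᵢ = 105 − 19 = 86 and n = 14 − 1 = 13.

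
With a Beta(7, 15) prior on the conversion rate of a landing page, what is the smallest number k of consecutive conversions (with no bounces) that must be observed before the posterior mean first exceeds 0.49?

k = 8

After k conversions and 0 bounces the posterior is Beta(7+k, 15), with mean (7+k)/(7+15+k).
Set (7+k)/(22+k) > 0.49 and solve: k > (0.49·22 − 7)/(1 − 0.49) = 7.412.
The smallest integer exceeding 7.412 is 8, and checking k=8: (15)/(30) = 0.5000 > 0.49.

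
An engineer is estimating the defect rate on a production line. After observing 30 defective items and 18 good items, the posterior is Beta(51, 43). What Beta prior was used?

Under Beta–binomial conjugacy the posterior parameters are (a+s, b+f).
So a = 51 − 30 = 21 and b = 43 − 18 = 25.

Beta(21, 25)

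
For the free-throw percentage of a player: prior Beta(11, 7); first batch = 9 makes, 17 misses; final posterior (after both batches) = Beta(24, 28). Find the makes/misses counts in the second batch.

Sequential conjugate updates are equivalent to a single update on the pooled data, so total successes = posterior α − prior α and total failures = posterior β − prior β.
Total across both batches: 24−11=13 makes, 28−7=21 misses.
Subtract the first batch: 13−9=4 makes and 21−17=4 misses.

4 makes and 4 misses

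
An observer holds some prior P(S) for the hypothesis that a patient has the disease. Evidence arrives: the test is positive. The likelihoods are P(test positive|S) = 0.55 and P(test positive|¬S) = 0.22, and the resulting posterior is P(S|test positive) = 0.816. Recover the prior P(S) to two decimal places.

Bayes' rule in odds form gives O(S|E) = O(S)·[P(E|S)/P(E|¬S)], hence O(S) = O(S|E)/LR.
Posterior odds = 0.816/(1−0.816) = 4.4348. LR = 0.55/0.22 = 2.5000.
Prior odds = 4.4348/2.5000 = 1.7739, so P(S) = 1.7739/(1+1.7739) ≈ 0.64.

P(S) = 0.64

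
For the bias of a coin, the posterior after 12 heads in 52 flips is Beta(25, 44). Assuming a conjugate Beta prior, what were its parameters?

Beta(13, 4)

A Beta(α, β) prior with s successes and f failures in binomial data gives a Beta(α+s, β+f) posterior.
So α = 25 − 12 = 13 and β = 44 − 40 = 4.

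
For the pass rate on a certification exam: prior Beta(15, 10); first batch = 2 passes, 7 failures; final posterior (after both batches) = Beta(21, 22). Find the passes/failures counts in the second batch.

Because Beta–binomial updating is additive in the counts, the combined data contributed (α_post−α_prior, β_post−β_prior) successes and failures.
Total across both batches: 21−15=6 passes, 22−10=12 failures.
Subtract the first batch: 6−2=4 passes and 12−7=5 failures.

4 passes and 5 failures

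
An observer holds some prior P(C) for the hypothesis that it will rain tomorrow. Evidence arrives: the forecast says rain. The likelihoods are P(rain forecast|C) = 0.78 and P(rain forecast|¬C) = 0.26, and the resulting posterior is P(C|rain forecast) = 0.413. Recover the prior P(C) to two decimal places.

P(C) = 0.19

Bayes' rule in odds form gives O(C|E) = O(C)·[P(E|C)/P(E|¬C)], hence O(C) = O(C|E)/LR.
Posterior odds = 0.413/(1−0.413) = 0.7036. LR = 0.78/0.26 = 3.0000.
Prior odds = 0.7036/3.0000 = 0.2345, so P(C) = 0.2345/(1+0.2345) ≈ 0.19.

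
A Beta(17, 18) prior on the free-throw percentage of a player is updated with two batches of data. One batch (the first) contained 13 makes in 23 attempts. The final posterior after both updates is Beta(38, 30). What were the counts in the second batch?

8 makes and 2 misses

Sequential conjugate updates are equivalent to a single update on the pooled data, so total successes = posterior α − prior α and total failures = posterior β − prior β.
Total across both batches: 38−17=21 makes, 30−18=12 misses.
Subtract the first batch: 21−13=8 makes and 12−10=2 misses.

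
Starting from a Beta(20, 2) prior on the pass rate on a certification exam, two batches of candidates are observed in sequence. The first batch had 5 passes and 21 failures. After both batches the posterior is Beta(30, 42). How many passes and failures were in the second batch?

Because Beta–binomial updating is additive in the counts, the combined data contributed (α_post−α_prior, β_post−β_prior) successes and failures.
Total across both batches: 30−20=10 passes, 42−2=40 failures.
Subtract the first batch: 10−5=5 passes and 40−21=19 failures.

5 passes and 19 failures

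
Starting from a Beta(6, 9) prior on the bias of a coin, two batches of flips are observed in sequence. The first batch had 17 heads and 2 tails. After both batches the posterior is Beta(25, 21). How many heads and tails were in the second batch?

2 heads and 10 tails

Because Beta–binomial updating is additive in the counts, the combined data contributed (α_post−α_prior, β_post−β_prior) successes and failures.
Total across both batches: 25−6=19 heads, 21−9=12 tails.
Subtract the first batch: 19−17=2 heads and 12−2=10 tails.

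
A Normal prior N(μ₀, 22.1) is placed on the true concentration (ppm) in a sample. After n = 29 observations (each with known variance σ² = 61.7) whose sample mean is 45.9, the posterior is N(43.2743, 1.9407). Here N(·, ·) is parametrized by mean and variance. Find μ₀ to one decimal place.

μ₀ = 16.0

With known observation variance, the Normal–Normal posterior has precision τ_n = τ₀ + n/σ² and mean μ_n = (τ₀μ₀ + (n/σ²)x̄)/τ_n.
Here τ₀ = 1/22.1 = 0.045249 and τ_data = 29/61.7 = 0.470016, so τ_n = 0.515265.
Rearranging for μ₀: μ₀ = (μ_n·τ_n − τ_data·x̄)/τ₀ = (43.2743·0.515265 − 0.470016·45.9) / 0.045249 = 0.723998/0.045249 ≈ 16.0.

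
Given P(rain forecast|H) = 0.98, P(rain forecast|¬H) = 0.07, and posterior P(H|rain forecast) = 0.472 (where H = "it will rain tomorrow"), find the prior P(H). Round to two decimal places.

P(H) = 0.06

Bayes' rule in odds form gives O(H|E) = O(H)·[P(E|H)/P(E|¬H)], hence O(H) = O(H|E)/LR.
Posterior odds = 0.472/(1−0.472) = 0.8939. LR = 0.98/0.07 = 14.0000.
Prior odds = 0.8939/14.0000 = 0.0639, so P(H) = 0.0639/(1+0.0639) ≈ 0.06.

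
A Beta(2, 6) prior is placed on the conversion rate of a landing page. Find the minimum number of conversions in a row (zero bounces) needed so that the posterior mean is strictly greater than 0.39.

After k conversions and 0 bounces the posterior is Beta(2+k, 6), with mean (2+k)/(2+6+k).
Set (2+k)/(8+k) > 0.39 and solve: k > (0.39·8 − 2)/(1 − 0.39) = 1.836.
The smallest integer exceeding 1.836 is 2, and checking k=2: (4)/(10) = 0.4000 > 0.39.

k = 2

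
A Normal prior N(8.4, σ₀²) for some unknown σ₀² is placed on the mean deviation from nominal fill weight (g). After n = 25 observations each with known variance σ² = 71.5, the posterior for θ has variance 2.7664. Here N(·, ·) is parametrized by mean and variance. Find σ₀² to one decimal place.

Posterior precision equals prior precision plus data precision: 1/σ_n² = 1/σ₀² + n/σ².
So 1/σ₀² = 1/2.7664 − 25/71.5 = 0.361481 − 0.349650 = 0.011831.
Hence σ₀² = 1/0.011831 ≈ 84.5.

σ₀² = 84.5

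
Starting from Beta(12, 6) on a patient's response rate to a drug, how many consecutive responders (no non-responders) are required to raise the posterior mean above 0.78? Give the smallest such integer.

After k responders and 0 non-responders the posterior is Beta(12+k, 6), with mean (12+k)/(12+6+k).
Set (12+k)/(18+k) > 0.78 and solve: k > (0.78·18 − 12)/(1 − 0.78) = 9.273.
The smallest integer exceeding 9.273 is 10.

k = 10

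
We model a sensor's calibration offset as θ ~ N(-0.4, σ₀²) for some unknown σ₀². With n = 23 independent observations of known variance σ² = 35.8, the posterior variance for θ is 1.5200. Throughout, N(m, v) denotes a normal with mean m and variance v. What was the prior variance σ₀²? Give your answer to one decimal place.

σ₀² = 64.8

For the Normal–Normal model with known σ², precisions add: τ_n = τ₀ + n/σ².
So 1/σ₀² = 1/1.5200 − 23/35.8 = 0.657895 − 0.642458 = 0.015437.
Hence σ₀² = 1/0.015437 ≈ 64.8.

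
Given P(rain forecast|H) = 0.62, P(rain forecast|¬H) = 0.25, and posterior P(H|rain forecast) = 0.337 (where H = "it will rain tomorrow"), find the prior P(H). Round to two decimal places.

In odds form, posterior odds = prior odds × likelihood ratio, so prior odds = posterior odds ÷ LR.
Posterior odds = 0.337/(1−0.337) = 0.5083. LR = 0.62/0.25 = 2.4800.
Prior odds = 0.5083/2.4800 = 0.2050, so P(H) = 0.2050/(1+0.2050) ≈ 0.17.

P(H) = 0.17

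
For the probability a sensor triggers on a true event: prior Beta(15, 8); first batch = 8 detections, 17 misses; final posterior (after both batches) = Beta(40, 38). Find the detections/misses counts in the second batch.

17 detections and 13 misses

Sequential conjugate updates are equivalent to a single update on the pooled data, so total successes = posterior α − prior α and total failures = posterior β − prior β.
Total across both batches: 40−15=25 detections, 38−8=30 misses.
Subtract the first batch: 25−8=17 detections and 30−17=13 misses.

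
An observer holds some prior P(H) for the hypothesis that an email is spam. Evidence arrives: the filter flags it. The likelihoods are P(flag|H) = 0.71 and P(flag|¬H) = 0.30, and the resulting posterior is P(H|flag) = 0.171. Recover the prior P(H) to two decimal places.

Bayes' rule in odds form gives O(H|E) = O(H)·[P(E|H)/P(E|¬H)], hence O(H) = O(H|E)/LR.
Posterior odds = 0.171/(1−0.171) = 0.2063. LR = 0.71/0.30 = 2.3667.
Prior odds = 0.2063/2.3667 = 0.0872, so P(H) = 0.0872/(1+0.0872) ≈ 0.08.

P(H) = 0.08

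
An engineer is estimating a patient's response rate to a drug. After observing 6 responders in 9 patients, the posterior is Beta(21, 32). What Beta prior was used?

Beta(15, 29)

A Beta(α, β) prior with s successes and f failures in binomial data gives a Beta(α+s, β+f) posterior.
So α = 21 − 6 = 15 and β = 32 − 3 = 29.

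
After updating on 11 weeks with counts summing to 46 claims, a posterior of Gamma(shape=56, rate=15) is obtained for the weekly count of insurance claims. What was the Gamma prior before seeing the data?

Gamma(shape=10, rate=4)

A Gamma(α, β) prior (rate parametrization) on a Poisson rate with n observations summing to S gives posterior Gamma(α+S, β+n).
So α = 56 − 46 = 10 and β = 15 − 11 = 4.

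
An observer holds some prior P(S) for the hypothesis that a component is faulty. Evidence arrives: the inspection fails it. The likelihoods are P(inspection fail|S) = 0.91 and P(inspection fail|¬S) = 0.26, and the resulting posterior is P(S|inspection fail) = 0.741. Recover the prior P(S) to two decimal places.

Bayes' rule in odds form gives O(S|E) = O(S)·[P(E|S)/P(E|¬S)], hence O(S) = O(S|E)/LR.
Posterior odds = 0.741/(1−0.741) = 2.8610. LR = 0.91/0.26 = 3.5000.
Prior odds = 2.8610/3.5000 = 0.8174, so P(S) = 0.8174/(1+0.8174) ≈ 0.45.

P(S) = 0.45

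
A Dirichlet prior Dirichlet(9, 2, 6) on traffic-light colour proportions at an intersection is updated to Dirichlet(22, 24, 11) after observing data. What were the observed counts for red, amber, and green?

For a Dirichlet(α) prior with multinomial counts c, the posterior is Dirichlet(α + c) componentwise.
Counts are posterior − prior componentwise: 22−9=13, 24−2=22, 11−6=5.

counts (13, 22, 5)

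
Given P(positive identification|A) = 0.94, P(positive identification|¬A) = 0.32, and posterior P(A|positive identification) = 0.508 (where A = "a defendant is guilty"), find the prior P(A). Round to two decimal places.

P(A) = 0.26

Bayes' rule in odds form gives O(A|E) = O(A)·[P(E|A)/P(E|¬A)], hence O(A) = O(A|E)/LR.
Posterior odds = 0.508/(1−0.508) = 1.0325. LR = 0.94/0.32 = 2.9375.
Prior odds = 1.0325/2.9375 = 0.3515, so P(A) = 0.3515/(1+0.3515) ≈ 0.26.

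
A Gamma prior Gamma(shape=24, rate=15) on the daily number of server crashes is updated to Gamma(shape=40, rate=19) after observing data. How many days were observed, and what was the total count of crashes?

n = 4 days with total 16 crashes

Gamma–Poisson conjugacy: posterior shape = α + Σxᵢ, posterior rate = β + n.
Matching: Σxᵢ = 40 − 24 = 16 and n = 19 − 15 = 4.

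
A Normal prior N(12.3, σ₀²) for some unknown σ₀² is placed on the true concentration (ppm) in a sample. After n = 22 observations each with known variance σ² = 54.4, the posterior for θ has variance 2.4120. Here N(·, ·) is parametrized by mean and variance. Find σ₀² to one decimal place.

Posterior precision equals prior precision plus data precision: 1/σ_n² = 1/σ₀² + n/σ².
So 1/σ₀² = 1/2.4120 − 22/54.4 = 0.414594 − 0.404412 = 0.010182.
Hence σ₀² = 1/0.010182 ≈ 98.2.

σ₀² = 98.2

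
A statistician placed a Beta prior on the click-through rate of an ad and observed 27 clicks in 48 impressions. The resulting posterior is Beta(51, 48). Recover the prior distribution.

Under Beta–binomial conjugacy the posterior parameters are (a+s, b+f).
So a = 51 − 27 = 24 and b = 48 − 21 = 27.

Beta(24, 27)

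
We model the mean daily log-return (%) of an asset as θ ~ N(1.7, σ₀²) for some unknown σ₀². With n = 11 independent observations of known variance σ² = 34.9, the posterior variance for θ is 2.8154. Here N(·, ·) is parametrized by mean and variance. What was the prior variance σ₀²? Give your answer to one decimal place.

σ₀² = 25.0

Posterior precision equals prior precision plus data precision: 1/σ_n² = 1/σ₀² + n/σ².
So 1/σ₀² = 1/2.8154 − 11/34.9 = 0.355189 − 0.315186 = 0.040003.
Hence σ₀² = 1/0.040003 ≈ 25.0.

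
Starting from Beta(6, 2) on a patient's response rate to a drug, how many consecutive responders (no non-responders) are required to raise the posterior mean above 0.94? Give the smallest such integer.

After k responders and 0 non-responders the posterior is Beta(6+k, 2), with mean (6+k)/(6+2+k).
Set (6+k)/(8+k) > 0.94 and solve: k > (0.94·8 − 6)/(1 − 0.94) = 25.333.
The smallest integer exceeding 25.333 is 26.

k = 26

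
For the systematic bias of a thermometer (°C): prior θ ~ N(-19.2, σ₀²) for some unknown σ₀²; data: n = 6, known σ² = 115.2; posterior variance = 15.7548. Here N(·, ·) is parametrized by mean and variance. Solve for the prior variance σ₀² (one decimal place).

σ₀² = 87.8

Posterior precision equals prior precision plus data precision: 1/σ_n² = 1/σ₀² + n/σ².
So 1/σ₀² = 1/15.7548 − 6/115.2 = 0.063473 − 0.052083 = 0.011390.
Hence σ₀² = 1/0.011390 ≈ 87.8.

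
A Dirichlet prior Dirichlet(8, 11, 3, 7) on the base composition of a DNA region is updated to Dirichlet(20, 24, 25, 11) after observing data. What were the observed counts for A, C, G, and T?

For a Dirichlet(α) prior with multinomial counts c, the posterior is Dirichlet(α + c) componentwise.
Counts are posterior − prior componentwise: 20−8=12, 24−11=13, 25−3=22, 11−7=4.

counts (12, 13, 22, 4)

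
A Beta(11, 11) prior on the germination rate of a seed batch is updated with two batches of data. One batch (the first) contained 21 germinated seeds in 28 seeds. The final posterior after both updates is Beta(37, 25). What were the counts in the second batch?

5 germinated seeds and 7 non-germinating seeds

Because Beta–binomial updating is additive in the counts, the combined data contributed (α_post−α_prior, β_post−β_prior) successes and failures.
Total across both batches: 37−11=26 germinated seeds, 25−11=14 non-germinating seeds.
Subtract the first batch: 26−21=5 germinated seeds and 14−7=7 non-germinating seeds.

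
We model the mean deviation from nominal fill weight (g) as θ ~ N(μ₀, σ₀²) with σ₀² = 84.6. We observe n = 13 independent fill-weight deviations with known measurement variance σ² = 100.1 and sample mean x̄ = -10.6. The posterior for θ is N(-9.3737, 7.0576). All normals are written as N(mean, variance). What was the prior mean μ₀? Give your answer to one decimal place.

μ₀ = 4.1

With known observation variance, the Normal–Normal posterior has precision τ_n = τ₀ + n/σ² and mean μ_n = (τ₀μ₀ + (n/σ²)x̄)/τ_n.
Here τ₀ = 1/84.6 = 0.011820 and τ_data = 13/100.1 = 0.129870, so τ_n = 0.141690.
Rearranging for μ₀: μ₀ = (μ_n·τ_n − τ_data·x̄)/τ₀ = (-9.3737·0.141690 − 0.129870·-10.6) / 0.011820 = 0.048462/0.011820 ≈ 4.1.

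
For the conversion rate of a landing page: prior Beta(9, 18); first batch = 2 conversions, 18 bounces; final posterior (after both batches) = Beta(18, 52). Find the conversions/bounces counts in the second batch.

Because Beta–binomial updating is additive in the counts, the combined data contributed (α_post−α_prior, β_post−β_prior) successes and failures.
Total across both batches: 18−9=9 conversions, 52−18=34 bounces.
Subtract the first batch: 9−2=7 conversions and 34−18=16 bounces.

7 conversions and 16 bounces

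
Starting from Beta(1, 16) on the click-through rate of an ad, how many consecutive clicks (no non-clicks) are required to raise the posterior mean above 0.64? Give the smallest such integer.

After k clicks and 0 non-clicks the posterior is Beta(1+k, 16), with mean (1+k)/(1+16+k).
Set (1+k)/(17+k) > 0.64 and solve: k > (0.64·17 − 1)/(1 − 0.64) = 27.444.
The smallest integer exceeding 27.444 is 28, and checking k=28: (29)/(45) = 0.6444 > 0.64.

k = 28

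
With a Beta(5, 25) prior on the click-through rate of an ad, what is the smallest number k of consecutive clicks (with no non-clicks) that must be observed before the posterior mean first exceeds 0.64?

After k clicks and 0 non-clicks the posterior is Beta(5+k, 25), with mean (5+k)/(5+25+k).
Set (5+k)/(30+k) > 0.64 and solve: k > (0.64·30 − 5)/(1 − 0.64) = 39.444.
The smallest integer exceeding 39.444 is 40, and checking k=40: (45)/(70) = 0.6429 > 0.64.

k = 40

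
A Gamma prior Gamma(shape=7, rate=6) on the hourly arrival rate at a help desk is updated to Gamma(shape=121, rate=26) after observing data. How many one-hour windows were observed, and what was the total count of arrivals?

n = 20 one-hour windows with total 114 arrivals

Gamma–Poisson conjugacy: posterior shape = α + Σxᵢ, posterior rate = β + n.
Matching: Σxᵢ = 121 − 7 = 114 and n = 26 − 6 = 20.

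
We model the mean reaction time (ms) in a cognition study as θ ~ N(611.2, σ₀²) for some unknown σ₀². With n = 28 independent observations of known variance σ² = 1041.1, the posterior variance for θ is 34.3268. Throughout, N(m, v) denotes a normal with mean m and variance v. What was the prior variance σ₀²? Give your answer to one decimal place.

Posterior precision equals prior precision plus data precision: 1/σ_n² = 1/σ₀² + n/σ².
So 1/σ₀² = 1/34.3268 − 28/1041.1 = 0.029132 − 0.026895 = 0.002237.
Hence σ₀² = 1/0.002237 ≈ 447.0.

σ₀² = 447.0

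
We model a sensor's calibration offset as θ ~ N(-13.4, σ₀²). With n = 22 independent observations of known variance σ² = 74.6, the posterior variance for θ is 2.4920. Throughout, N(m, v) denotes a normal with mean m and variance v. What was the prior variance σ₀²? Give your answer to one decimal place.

σ₀² = 9.4

For the Normal–Normal model with known σ², precisions add: τ_n = τ₀ + n/σ².
So 1/σ₀² = 1/2.4920 − 22/74.6 = 0.401284 − 0.294906 = 0.106378.
Hence σ₀² = 1/0.106378 ≈ 9.4.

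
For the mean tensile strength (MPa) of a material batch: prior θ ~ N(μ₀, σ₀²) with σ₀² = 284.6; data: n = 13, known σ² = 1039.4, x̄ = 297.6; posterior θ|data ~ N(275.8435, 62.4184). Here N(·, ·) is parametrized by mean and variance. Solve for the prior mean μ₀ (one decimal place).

μ₀ = 198.4

The posterior mean is a precision-weighted average: μ_n = (τ₀μ₀ + τ_data·x̄)/(τ₀+τ_data), with τ₀=1/σ₀² and τ_data=n/σ².
Here τ₀ = 1/284.6 = 0.003514 and τ_data = 13/1039.4 = 0.012507, so τ_n = 0.016021.
Rearranging for μ₀: μ₀ = (μ_n·τ_n − τ_data·x̄)/τ₀ = (275.8435·0.016021 − 0.012507·297.6) / 0.003514 = 0.697206/0.003514 ≈ 198.4.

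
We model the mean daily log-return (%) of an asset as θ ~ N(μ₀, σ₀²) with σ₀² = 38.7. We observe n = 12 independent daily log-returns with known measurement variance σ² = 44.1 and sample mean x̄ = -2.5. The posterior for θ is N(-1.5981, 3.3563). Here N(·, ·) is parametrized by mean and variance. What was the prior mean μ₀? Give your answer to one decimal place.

With known observation variance, the Normal–Normal posterior has precision τ_n = τ₀ + n/σ² and mean μ_n = (τ₀μ₀ + (n/σ²)x̄)/τ_n.
Here τ₀ = 1/38.7 = 0.025840 and τ_data = 12/44.1 = 0.272109, so τ_n = 0.297949.
Rearranging for μ₀: μ₀ = (μ_n·τ_n − τ_data·x̄)/τ₀ = (-1.5981·0.297949 − 0.272109·-2.5) / 0.025840 = 0.204120/0.025840 ≈ 7.9.

μ₀ = 7.9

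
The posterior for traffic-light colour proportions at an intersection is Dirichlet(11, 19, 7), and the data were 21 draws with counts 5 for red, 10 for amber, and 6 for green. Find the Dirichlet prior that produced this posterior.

Dirichlet(6, 9, 1)

For a Dirichlet(α) prior with multinomial counts c, the posterior is Dirichlet(α + c) componentwise.
Subtract each count from the matching posterior parameter: 11−5=6, 19−10=9, 7−6=1.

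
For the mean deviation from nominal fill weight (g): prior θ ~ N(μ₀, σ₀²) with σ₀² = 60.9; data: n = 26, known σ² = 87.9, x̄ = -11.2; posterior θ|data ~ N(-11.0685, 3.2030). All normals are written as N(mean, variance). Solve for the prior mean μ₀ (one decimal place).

μ₀ = -8.7

The posterior mean is a precision-weighted average: μ_n = (τ₀μ₀ + τ_data·x̄)/(τ₀+τ_data), with τ₀=1/σ₀² and τ_data=n/σ².
Here τ₀ = 1/60.9 = 0.016420 and τ_data = 26/87.9 = 0.295791, so τ_n = 0.312211.
Rearranging for μ₀: μ₀ = (μ_n·τ_n − τ_data·x̄)/τ₀ = (-11.0685·0.312211 − 0.295791·-11.2) / 0.016420 = -0.142848/0.016420 ≈ -8.7.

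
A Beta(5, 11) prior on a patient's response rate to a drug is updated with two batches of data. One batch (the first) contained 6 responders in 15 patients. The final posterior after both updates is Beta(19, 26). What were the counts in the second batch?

8 responders and 6 non-responders

Because Beta–binomial updating is additive in the counts, the combined data contributed (α_post−α_prior, β_post−β_prior) successes and failures.
Total across both batches: 19−5=14 responders, 26−11=15 non-responders.
Subtract the first batch: 14−6=8 responders and 15−9=6 non-responders.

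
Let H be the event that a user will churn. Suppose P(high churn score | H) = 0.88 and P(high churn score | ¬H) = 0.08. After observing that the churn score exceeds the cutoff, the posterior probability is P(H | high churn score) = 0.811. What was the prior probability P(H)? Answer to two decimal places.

In odds form, posterior odds = prior odds × likelihood ratio, so prior odds = posterior odds ÷ LR.
Posterior odds = 0.811/(1−0.811) = 4.2910. LR = 0.88/0.08 = 11.0000.
Prior odds = 4.2910/11.0000 = 0.3901, so P(H) = 0.3901/(1+0.3901) ≈ 0.28.

P(H) = 0.28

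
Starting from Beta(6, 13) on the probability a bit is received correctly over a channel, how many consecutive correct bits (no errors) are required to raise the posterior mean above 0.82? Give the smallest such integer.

k = 54

After k correct bits and 0 errors the posterior is Beta(6+k, 13), with mean (6+k)/(6+13+k).
Set (6+k)/(19+k) > 0.82 and solve: k > (0.82·19 − 6)/(1 − 0.82) = 53.222.
The smallest integer exceeding 53.222 is 54, and checking k=54: (60)/(73) = 0.8219 > 0.82.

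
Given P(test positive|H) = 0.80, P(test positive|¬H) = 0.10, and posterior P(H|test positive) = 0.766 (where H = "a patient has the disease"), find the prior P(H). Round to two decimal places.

Bayes' rule in odds form gives O(H|E) = O(H)·[P(E|H)/P(E|¬H)], hence O(H) = O(H|E)/LR.
Posterior odds = 0.766/(1−0.766) = 3.2735. LR = 0.80/0.10 = 8.0000.
Prior odds = 3.2735/8.0000 = 0.4092, so P(H) = 0.4092/(1+0.4092) ≈ 0.29.

P(H) = 0.29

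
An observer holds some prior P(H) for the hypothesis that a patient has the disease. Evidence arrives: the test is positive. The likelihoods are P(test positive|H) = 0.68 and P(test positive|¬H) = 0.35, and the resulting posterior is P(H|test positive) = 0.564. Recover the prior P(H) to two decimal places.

In odds form, posterior odds = prior odds × likelihood ratio, so prior odds = posterior odds ÷ LR.
Posterior odds = 0.564/(1−0.564) = 1.2936. LR = 0.68/0.35 = 1.9429.
Prior odds = 1.2936/1.9429 = 0.6658, so P(H) = 0.6658/(1+0.6658) ≈ 0.40.

P(H) = 0.40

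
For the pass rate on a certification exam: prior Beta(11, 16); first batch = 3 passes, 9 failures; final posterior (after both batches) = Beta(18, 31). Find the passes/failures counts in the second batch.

Because Beta–binomial updating is additive in the counts, the combined data contributed (α_post−α_prior, β_post−β_prior) successes and failures.
Total across both batches: 18−11=7 passes, 31−16=15 failures.
Subtract the first batch: 7−3=4 passes and 15−9=6 failures.

4 passes and 6 failures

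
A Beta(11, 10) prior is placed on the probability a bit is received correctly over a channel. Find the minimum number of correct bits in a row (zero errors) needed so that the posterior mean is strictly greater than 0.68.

After k correct bits and 0 errors the posterior is Beta(11+k, 10), with mean (11+k)/(11+10+k).
Set (11+k)/(21+k) > 0.68 and solve: k > (0.68·21 − 11)/(1 − 0.68) = 10.250.
The smallest integer exceeding 10.250 is 11, and checking k=11: (22)/(32) = 0.6875 > 0.68.

k = 11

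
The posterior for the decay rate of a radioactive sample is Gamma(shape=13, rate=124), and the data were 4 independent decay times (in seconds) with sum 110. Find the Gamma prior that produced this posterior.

For an exponential likelihood with a Gamma(α, β) prior on the rate, n observations with total T give posterior Gamma(α+n, β+T).
So α = 13 − 4 = 9 and β = 124 − 110 = 14.

Gamma(shape=9, rate=14)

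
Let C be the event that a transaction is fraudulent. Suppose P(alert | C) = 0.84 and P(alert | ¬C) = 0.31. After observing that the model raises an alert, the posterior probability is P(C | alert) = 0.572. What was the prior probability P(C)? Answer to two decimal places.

Bayes' rule in odds form gives O(C|E) = O(C)·[P(E|C)/P(E|¬C)], hence O(C) = O(C|E)/LR.
Posterior odds = 0.572/(1−0.572) = 1.3364. LR = 0.84/0.31 = 2.7097.
Prior odds = 1.3364/2.7097 = 0.4932, so P(C) = 0.4932/(1+0.4932) ≈ 0.33.

P(C) = 0.33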